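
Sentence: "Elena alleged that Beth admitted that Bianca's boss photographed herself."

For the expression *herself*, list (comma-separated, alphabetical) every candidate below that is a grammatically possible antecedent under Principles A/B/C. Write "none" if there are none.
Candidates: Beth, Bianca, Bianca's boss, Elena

*herself* is a reflexive; Principle A requires it to be bound within its binding domain — the clause headed by 'photographed'.
— Beth: subject of the clause headed by 'admitted'; c-commands the reflexive but lies outside its binding domain — cannot bind it (Principle A).
— Bianca: possessor inside the subject DP of the clause headed by 'photographed'; does not c-command the reflexive — cannot bind it (Principle A).
— Bianca's boss: subject of the clause headed by 'photographed'; c-commands the reflexive within its binding domain — allowed (Principle A).
— Elena: subject of the matrix clause; c-commands the reflexive but lies outside its binding domain — cannot bind it (Principle A).

Bianca's boss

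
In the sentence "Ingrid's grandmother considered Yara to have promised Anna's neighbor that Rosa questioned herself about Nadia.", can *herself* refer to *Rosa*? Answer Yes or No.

*herself* is a reflexive; Principle A requires it to be bound within its binding domain — the clause headed by 'questioned'.
— Rosa: subject of the clause headed by 'questioned'; c-commands the reflexive within its binding domain — allowed (Principle A).

Yes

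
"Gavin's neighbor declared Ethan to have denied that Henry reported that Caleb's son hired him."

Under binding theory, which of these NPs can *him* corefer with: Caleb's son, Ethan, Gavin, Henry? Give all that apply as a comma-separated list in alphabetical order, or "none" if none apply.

*him* is a pronoun; Principle B requires it to be free in its binding domain — the clause headed by 'hired'.
— Caleb's son: subject of the clause headed by 'hired'; c-commands the pronoun within its binding domain — blocked (Principle B).
— Ethan: subject of the clause headed by 'denied'; c-commands the pronoun but lies outside its binding domain — allowed.
— Gavin: possessor inside the subject DP of the matrix clause; does not c-command the pronoun — Principle B does not apply; allowed.
— Henry: subject of the clause headed by 'reported'; c-commands the pronoun but lies outside its binding domain — allowed.

Ethan, Gavin, Henry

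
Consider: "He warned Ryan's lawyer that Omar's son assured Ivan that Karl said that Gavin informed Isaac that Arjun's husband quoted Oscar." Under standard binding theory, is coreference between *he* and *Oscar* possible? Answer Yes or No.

*Oscar* is an R-expression; Principle C requires it to be free (not bound by any c-commanding expression).
— he: subject of the matrix clause; the pronoun c-commands the R-expression — coreference blocked (Principle C).

No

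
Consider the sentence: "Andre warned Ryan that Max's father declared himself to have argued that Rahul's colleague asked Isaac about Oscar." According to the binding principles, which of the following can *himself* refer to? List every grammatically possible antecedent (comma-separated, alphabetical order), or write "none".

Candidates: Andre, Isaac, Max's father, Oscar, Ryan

Max's father

*himself* is a reflexive; Principle A requires it to be bound within its binding domain — the clause headed by 'declared'.
— Andre: subject of the matrix clause; c-commands the reflexive but lies outside its binding domain — cannot bind it (Principle A).
— Isaac: object of the clause headed by 'asked'; does not c-command the reflexive — cannot bind it (Principle A).
— Max's father: subject of the clause headed by 'declared'; c-commands the reflexive within its binding domain — allowed (Principle A).
— Oscar: second object of the clause headed by 'asked'; does not c-command the reflexive — cannot bind it (Principle A).
— Ryan: object of the matrix clause; c-commands the reflexive but lies outside its binding domain — cannot bind it (Principle A).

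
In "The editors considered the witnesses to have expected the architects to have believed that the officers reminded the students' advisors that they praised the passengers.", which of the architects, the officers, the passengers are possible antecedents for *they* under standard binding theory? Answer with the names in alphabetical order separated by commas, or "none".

*they* is a pronoun; Principle B requires it to be free in its binding domain — the clause headed by 'praised'.
— the architects: subject of the clause headed by 'believed'; c-commands the pronoun but lies outside its binding domain — allowed.
— the officers: subject of the clause headed by 'reminded'; c-commands the pronoun but lies outside its binding domain — allowed.
— the passengers: object of the clause headed by 'praised'; is c-commanded by the pronoun; coreference would bind this R-expression — blocked (Principle C).

the architects, the officers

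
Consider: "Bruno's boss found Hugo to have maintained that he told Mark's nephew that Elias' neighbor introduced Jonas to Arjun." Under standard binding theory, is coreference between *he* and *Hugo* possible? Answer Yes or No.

*Hugo* is an R-expression; Principle C requires it to be free (not bound by any c-commanding expression).
— he: subject of the clause headed by 'told'; the pronoun does not c-command the R-expression — coreference allowed.

Yes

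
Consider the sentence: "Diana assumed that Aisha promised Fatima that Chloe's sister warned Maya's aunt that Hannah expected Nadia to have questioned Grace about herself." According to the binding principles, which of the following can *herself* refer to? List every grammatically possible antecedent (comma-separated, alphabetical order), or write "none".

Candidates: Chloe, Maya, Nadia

*herself* is a reflexive; Principle A requires it to be bound within its binding domain — the clause headed by 'questioned'.
— Chloe: possessor inside the subject DP of the clause headed by 'warned'; does not c-command the reflexive — cannot bind it (Principle A).
— Maya: possessor inside the object DP of the clause headed by 'warned'; does not c-command the reflexive — cannot bind it (Principle A).
— Nadia: subject of the clause headed by 'questioned'; c-commands the reflexive within its binding domain — allowed (Principle A).

Nadia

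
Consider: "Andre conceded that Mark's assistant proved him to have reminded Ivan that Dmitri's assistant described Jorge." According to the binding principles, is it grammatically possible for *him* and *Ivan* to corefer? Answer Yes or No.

*him* is a pronoun; Principle B requires it to be free in its binding domain — the clause headed by 'proved'.
— Ivan: object of the clause headed by 'reminded'; is c-commanded by the pronoun; coreference would bind this R-expression — blocked (Principle C).

No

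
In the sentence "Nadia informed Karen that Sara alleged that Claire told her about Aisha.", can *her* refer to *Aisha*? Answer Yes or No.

No

*her* is a pronoun; Principle B requires it to be free in its binding domain — the clause headed by 'told'.
— Aisha: second object of the clause headed by 'told'; is c-commanded by the pronoun; coreference would bind this R-expression — blocked (Principle C).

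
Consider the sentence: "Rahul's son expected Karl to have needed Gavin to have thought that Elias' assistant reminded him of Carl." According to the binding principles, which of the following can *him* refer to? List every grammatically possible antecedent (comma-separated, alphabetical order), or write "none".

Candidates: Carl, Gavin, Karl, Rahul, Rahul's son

*him* is a pronoun; Principle B requires it to be free in its binding domain — the clause headed by 'reminded'.
— Carl: second object of the clause headed by 'reminded'; is c-commanded by the pronoun; coreference would bind this R-expression — blocked (Principle C).
— Gavin: subject of the clause headed by 'thought'; c-commands the pronoun but lies outside its binding domain — allowed.
— Karl: subject of the clause headed by 'needed'; c-commands the pronoun but lies outside its binding domain — allowed.
— Rahul: possessor inside the subject DP of the matrix clause; does not c-command the pronoun — Principle B does not apply; allowed.
— Rahul's son: subject of the matrix clause; c-commands the pronoun but lies outside its binding domain — allowed.

Gavin, Karl, Rahul, Rahul's son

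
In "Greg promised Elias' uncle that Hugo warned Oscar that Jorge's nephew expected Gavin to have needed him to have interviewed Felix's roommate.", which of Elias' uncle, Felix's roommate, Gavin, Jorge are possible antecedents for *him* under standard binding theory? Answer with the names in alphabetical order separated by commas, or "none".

*him* is a pronoun; Principle B requires it to be free in its binding domain — the clause headed by 'needed'.
— Elias' uncle: object of the matrix clause; c-commands the pronoun but lies outside its binding domain — allowed.
— Felix's roommate: object of the clause headed by 'interviewed'; is c-commanded by the pronoun; coreference would bind this R-expression — blocked (Principle C).
— Gavin: subject of the clause headed by 'needed'; c-commands the pronoun within its binding domain — blocked (Principle B).
— Jorge: possessor inside the subject DP of the clause headed by 'expected'; does not c-command the pronoun — Principle B does not apply; allowed.

Elias' uncle, Jorge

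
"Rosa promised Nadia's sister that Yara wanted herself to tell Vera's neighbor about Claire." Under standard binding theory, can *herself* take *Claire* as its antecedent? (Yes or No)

*herself* is a reflexive; Principle A requires it to be bound within its binding domain — the clause headed by 'wanted'.
— Claire: second object of the clause headed by 'tell'; does not c-command the reflexive — cannot bind it (Principle A).

No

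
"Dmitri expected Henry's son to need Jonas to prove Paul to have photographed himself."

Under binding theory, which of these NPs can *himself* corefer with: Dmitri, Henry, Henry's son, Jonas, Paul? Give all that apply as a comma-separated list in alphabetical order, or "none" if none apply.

*himself* is a reflexive; Principle A requires it to be bound within its binding domain — the clause headed by 'photographed'.
— Dmitri: subject of the matrix clause; c-commands the reflexive but lies outside its binding domain — cannot bind it (Principle A).
— Henry: possessor inside the subject DP of the clause headed by 'need'; does not c-command the reflexive — cannot bind it (Principle A).
— Henry's son: subject of the clause headed by 'need'; c-commands the reflexive but lies outside its binding domain — cannot bind it (Principle A).
— Jonas: subject of the clause headed by 'prove'; c-commands the reflexive but lies outside its binding domain — cannot bind it (Principle A).
— Paul: subject of the clause headed by 'photographed'; c-commands the reflexive within its binding domain — allowed (Principle A).

Paul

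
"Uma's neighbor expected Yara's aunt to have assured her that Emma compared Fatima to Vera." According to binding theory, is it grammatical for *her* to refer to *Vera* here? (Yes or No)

No

*Vera* is an R-expression; Principle C requires it to be free (not bound by any c-commanding expression).
— her: object of the clause headed by 'assured'; the pronoun c-commands the R-expression — coreference blocked (Principle C).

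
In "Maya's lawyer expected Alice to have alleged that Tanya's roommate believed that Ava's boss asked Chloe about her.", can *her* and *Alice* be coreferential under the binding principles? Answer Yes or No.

*Alice* is an R-expression; Principle C requires it to be free (not bound by any c-commanding expression).
— her: second object of the clause headed by 'asked'; the pronoun does not c-command the R-expression — coreference allowed.

Yes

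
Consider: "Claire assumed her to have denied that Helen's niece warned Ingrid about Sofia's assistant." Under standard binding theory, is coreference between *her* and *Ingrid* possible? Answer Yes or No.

*Ingrid* is an R-expression; Principle C requires it to be free (not bound by any c-commanding expression).
— her: subject of the clause headed by 'denied'; the pronoun c-commands the R-expression — coreference blocked (Principle C).

No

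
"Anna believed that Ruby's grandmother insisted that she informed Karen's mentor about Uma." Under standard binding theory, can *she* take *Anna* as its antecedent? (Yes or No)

Yes

*she* is a pronoun; Principle B requires it to be free in its binding domain — the clause headed by 'informed'.
— Anna: subject of the matrix clause; c-commands the pronoun but lies outside its binding domain — allowed.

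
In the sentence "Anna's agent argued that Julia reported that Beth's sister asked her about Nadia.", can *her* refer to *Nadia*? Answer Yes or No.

No

*her* is a pronoun; Principle B requires it to be free in its binding domain — the clause headed by 'asked'.
— Nadia: second object of the clause headed by 'asked'; is c-commanded by the pronoun; coreference would bind this R-expression — blocked (Principle C).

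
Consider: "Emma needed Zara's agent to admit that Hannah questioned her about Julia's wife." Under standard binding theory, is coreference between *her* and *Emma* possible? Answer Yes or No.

*Emma* is an R-expression; Principle C requires it to be free (not bound by any c-commanding expression).
— her: object of the clause headed by 'questioned'; the pronoun does not c-command the R-expression — coreference allowed.

Yes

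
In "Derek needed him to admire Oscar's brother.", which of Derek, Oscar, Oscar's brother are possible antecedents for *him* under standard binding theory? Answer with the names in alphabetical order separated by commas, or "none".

none

*him* is a pronoun; Principle B requires it to be free in its binding domain — the matrix clause.
— Derek: subject of the matrix clause; c-commands the pronoun within its binding domain — blocked (Principle B).
— Oscar: possessor inside the object DP of the clause headed by 'admire'; is c-commanded by the pronoun; coreference would bind this R-expression — blocked (Principle C).
— Oscar's brother: object of the clause headed by 'admire'; is c-commanded by the pronoun; coreference would bind this R-expression — blocked (Principle C).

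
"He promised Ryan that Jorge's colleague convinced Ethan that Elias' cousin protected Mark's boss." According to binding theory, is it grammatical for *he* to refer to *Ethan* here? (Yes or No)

No

*Ethan* is an R-expression; Principle C requires it to be free (not bound by any c-commanding expression).
— he: subject of the matrix clause; the pronoun c-commands the R-expression — coreference blocked (Principle C).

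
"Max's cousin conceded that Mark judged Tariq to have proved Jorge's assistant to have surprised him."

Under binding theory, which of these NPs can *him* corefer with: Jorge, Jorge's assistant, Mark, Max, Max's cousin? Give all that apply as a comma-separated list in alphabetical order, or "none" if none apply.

*him* is a pronoun; Principle B requires it to be free in its binding domain — the clause headed by 'surprised'.
— Jorge: possessor inside the subject DP of the clause headed by 'surprised'; does not c-command the pronoun — Principle B does not apply; allowed.
— Jorge's assistant: subject of the clause headed by 'surprised'; c-commands the pronoun within its binding domain — blocked (Principle B).
— Mark: subject of the clause headed by 'judged'; c-commands the pronoun but lies outside its binding domain — allowed.
— Max: possessor inside the subject DP of the matrix clause; does not c-command the pronoun — Principle B does not apply; allowed.
— Max's cousin: subject of the matrix clause; c-commands the pronoun but lies outside its binding domain — allowed.

Jorge, Mark, Max, Max's cousin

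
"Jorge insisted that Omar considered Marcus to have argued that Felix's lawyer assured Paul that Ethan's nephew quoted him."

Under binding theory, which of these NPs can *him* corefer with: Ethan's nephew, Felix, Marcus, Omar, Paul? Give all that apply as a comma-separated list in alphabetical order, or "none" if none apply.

*him* is a pronoun; Principle B requires it to be free in its binding domain — the clause headed by 'quoted'.
— Ethan's nephew: subject of the clause headed by 'quoted'; c-commands the pronoun within its binding domain — blocked (Principle B).
— Felix: possessor inside the subject DP of the clause headed by 'assured'; does not c-command the pronoun — Principle B does not apply; allowed.
— Marcus: subject of the clause headed by 'argued'; c-commands the pronoun but lies outside its binding domain — allowed.
— Omar: subject of the clause headed by 'considered'; c-commands the pronoun but lies outside its binding domain — allowed.
— Paul: object of the clause headed by 'assured'; c-commands the pronoun but lies outside its binding domain — allowed.

Felix, Marcus, Omar, Paul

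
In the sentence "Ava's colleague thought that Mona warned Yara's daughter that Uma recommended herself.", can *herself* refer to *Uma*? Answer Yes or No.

Yes

*herself* is a reflexive; Principle A requires it to be bound within its binding domain — the clause headed by 'recommended'.
— Uma: subject of the clause headed by 'recommended'; c-commands the reflexive within its binding domain — allowed (Principle A).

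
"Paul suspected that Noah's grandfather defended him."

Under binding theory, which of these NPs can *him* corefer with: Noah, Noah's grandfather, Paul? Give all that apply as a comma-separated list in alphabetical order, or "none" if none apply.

Noah, Paul

*him* is a pronoun; Principle B requires it to be free in its binding domain — the clause headed by 'defended'.
— Noah: possessor inside the subject DP of the clause headed by 'defended'; does not c-command the pronoun — Principle B does not apply; allowed.
— Noah's grandfather: subject of the clause headed by 'defended'; c-commands the pronoun within its binding domain — blocked (Principle B).
— Paul: subject of the matrix clause; c-commands the pronoun but lies outside its binding domain — allowed.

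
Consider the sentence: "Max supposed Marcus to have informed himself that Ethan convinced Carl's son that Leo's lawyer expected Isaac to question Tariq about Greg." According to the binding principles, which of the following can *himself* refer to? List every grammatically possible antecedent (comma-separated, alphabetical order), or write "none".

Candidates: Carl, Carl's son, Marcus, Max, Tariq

Marcus

*himself* is a reflexive; Principle A requires it to be bound within its binding domain — the clause headed by 'informed'.
— Carl: possessor inside the object DP of the clause headed by 'convinced'; does not c-command the reflexive — cannot bind it (Principle A).
— Carl's son: object of the clause headed by 'convinced'; does not c-command the reflexive — cannot bind it (Principle A).
— Marcus: subject of the clause headed by 'informed'; c-commands the reflexive within its binding domain — allowed (Principle A).
— Max: subject of the matrix clause; c-commands the reflexive but lies outside its binding domain — cannot bind it (Principle A).
— Tariq: object of the clause headed by 'question'; does not c-command the reflexive — cannot bind it (Principle A).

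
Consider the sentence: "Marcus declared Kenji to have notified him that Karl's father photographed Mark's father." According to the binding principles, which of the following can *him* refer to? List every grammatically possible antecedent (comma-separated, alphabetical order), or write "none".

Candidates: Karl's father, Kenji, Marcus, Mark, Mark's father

Marcus

*him* is a pronoun; Principle B requires it to be free in its binding domain — the clause headed by 'notified'.
— Karl's father: subject of the clause headed by 'photographed'; is c-commanded by the pronoun; coreference would bind this R-expression — blocked (Principle C).
— Kenji: subject of the clause headed by 'notified'; c-commands the pronoun within its binding domain — blocked (Principle B).
— Marcus: subject of the matrix clause; c-commands the pronoun but lies outside its binding domain — allowed.
— Mark: possessor inside the object DP of the clause headed by 'photographed'; is c-commanded by the pronoun; coreference would bind this R-expression — blocked (Principle C).
— Mark's father: object of the clause headed by 'photographed'; is c-commanded by the pronoun; coreference would bind this R-expression — blocked (Principle C).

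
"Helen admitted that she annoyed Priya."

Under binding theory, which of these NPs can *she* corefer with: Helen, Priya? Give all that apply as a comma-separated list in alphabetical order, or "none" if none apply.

*she* is a pronoun; Principle B requires it to be free in its binding domain — the clause headed by 'annoyed'.
— Helen: subject of the matrix clause; c-commands the pronoun but lies outside its binding domain — allowed.
— Priya: object of the clause headed by 'annoyed'; is c-commanded by the pronoun; coreference would bind this R-expression — blocked (Principle C).

Helen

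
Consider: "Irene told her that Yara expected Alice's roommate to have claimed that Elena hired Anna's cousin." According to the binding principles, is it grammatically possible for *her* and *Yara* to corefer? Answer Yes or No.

*her* is a pronoun; Principle B requires it to be free in its binding domain — the matrix clause.
— Yara: subject of the clause headed by 'expected'; is c-commanded by the pronoun; coreference would bind this R-expression — blocked (Principle C).

No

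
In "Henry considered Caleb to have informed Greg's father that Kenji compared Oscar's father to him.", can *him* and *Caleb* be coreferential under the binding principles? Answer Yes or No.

Yes

*Caleb* is an R-expression; Principle C requires it to be free (not bound by any c-commanding expression).
— him: second object of the clause headed by 'compared'; the pronoun does not c-command the R-expression — coreference allowed.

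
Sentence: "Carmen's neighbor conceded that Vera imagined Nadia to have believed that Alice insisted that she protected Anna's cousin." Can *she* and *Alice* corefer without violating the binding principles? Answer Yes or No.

*Alice* is an R-expression; Principle C requires it to be free (not bound by any c-commanding expression).
— she: subject of the clause headed by 'protected'; the pronoun does not c-command the R-expression — coreference allowed.

Yes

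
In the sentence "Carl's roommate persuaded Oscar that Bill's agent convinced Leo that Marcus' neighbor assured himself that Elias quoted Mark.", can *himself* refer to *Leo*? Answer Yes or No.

No

*himself* is a reflexive; Principle A requires it to be bound within its binding domain — the clause headed by 'assured'.
— Leo: object of the clause headed by 'convinced'; c-commands the reflexive but lies outside its binding domain — cannot bind it (Principle A).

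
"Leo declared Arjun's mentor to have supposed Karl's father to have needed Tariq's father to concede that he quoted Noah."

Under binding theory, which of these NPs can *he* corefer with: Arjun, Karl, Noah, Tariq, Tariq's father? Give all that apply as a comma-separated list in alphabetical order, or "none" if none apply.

*he* is a pronoun; Principle B requires it to be free in its binding domain — the clause headed by 'quoted'.
— Arjun: possessor inside the subject DP of the clause headed by 'supposed'; does not c-command the pronoun — Principle B does not apply; allowed.
— Karl: possessor inside the subject DP of the clause headed by 'needed'; does not c-command the pronoun — Principle B does not apply; allowed.
— Noah: object of the clause headed by 'quoted'; is c-commanded by the pronoun; coreference would bind this R-expression — blocked (Principle C).
— Tariq: possessor inside the subject DP of the clause headed by 'concede'; does not c-command the pronoun — Principle B does not apply; allowed.
— Tariq's father: subject of the clause headed by 'concede'; c-commands the pronoun but lies outside its binding domain — allowed.

Arjun, Karl, Tariq, Tariq's father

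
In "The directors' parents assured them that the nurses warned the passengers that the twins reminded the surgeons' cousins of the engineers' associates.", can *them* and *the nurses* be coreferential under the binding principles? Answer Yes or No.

*the nurses* is an R-expression; Principle C requires it to be free (not bound by any c-commanding expression).
— them: object of the matrix clause; the pronoun c-commands the R-expression — coreference blocked (Principle C).

No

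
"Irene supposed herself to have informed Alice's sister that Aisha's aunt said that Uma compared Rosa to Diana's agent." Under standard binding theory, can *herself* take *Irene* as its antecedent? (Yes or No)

Yes

*herself* is a reflexive; Principle A requires it to be bound within its binding domain — the matrix clause.
— Irene: subject of the matrix clause; c-commands the reflexive within its binding domain — allowed (Principle A).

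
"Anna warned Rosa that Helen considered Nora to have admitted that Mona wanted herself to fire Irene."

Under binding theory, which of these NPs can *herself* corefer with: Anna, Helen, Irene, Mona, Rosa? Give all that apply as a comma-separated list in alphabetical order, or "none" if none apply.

*herself* is a reflexive; Principle A requires it to be bound within its binding domain — the clause headed by 'wanted'.
— Anna: subject of the matrix clause; c-commands the reflexive but lies outside its binding domain — cannot bind it (Principle A).
— Helen: subject of the clause headed by 'considered'; c-commands the reflexive but lies outside its binding domain — cannot bind it (Principle A).
— Irene: object of the clause headed by 'fire'; does not c-command the reflexive — cannot bind it (Principle A).
— Mona: subject of the clause headed by 'wanted'; c-commands the reflexive within its binding domain — allowed (Principle A).
— Rosa: object of the matrix clause; c-commands the reflexive but lies outside its binding domain — cannot bind it (Principle A).

Mona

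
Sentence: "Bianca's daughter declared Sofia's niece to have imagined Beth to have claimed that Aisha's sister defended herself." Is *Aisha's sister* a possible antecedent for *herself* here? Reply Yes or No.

*herself* is a reflexive; Principle A requires it to be bound within its binding domain — the clause headed by 'defended'.
— Aisha's sister: subject of the clause headed by 'defended'; c-commands the reflexive within its binding domain — allowed (Principle A).

Yes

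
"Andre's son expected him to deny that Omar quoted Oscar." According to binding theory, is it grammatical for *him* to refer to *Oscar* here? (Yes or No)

No

*Oscar* is an R-expression; Principle C requires it to be free (not bound by any c-commanding expression).
— him: subject of the clause headed by 'deny'; the pronoun c-commands the R-expression — coreference blocked (Principle C).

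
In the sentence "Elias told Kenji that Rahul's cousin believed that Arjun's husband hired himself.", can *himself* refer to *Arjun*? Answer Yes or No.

No

*himself* is a reflexive; Principle A requires it to be bound within its binding domain — the clause headed by 'hired'.
— Arjun: possessor inside the subject DP of the clause headed by 'hired'; does not c-command the reflexive — cannot bind it (Principle A).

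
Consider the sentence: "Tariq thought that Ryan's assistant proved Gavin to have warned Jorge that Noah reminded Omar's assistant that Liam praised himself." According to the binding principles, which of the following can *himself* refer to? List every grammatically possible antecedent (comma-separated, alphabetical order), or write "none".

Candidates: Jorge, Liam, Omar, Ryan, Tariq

*himself* is a reflexive; Principle A requires it to be bound within its binding domain — the clause headed by 'praised'.
— Jorge: object of the clause headed by 'warned'; c-commands the reflexive but lies outside its binding domain — cannot bind it (Principle A).
— Liam: subject of the clause headed by 'praised'; c-commands the reflexive within its binding domain — allowed (Principle A).
— Omar: possessor inside the object DP of the clause headed by 'reminded'; does not c-command the reflexive — cannot bind it (Principle A).
— Ryan: possessor inside the subject DP of the clause headed by 'proved'; does not c-command the reflexive — cannot bind it (Principle A).
— Tariq: subject of the matrix clause; c-commands the reflexive but lies outside its binding domain — cannot bind it (Principle A).

Liam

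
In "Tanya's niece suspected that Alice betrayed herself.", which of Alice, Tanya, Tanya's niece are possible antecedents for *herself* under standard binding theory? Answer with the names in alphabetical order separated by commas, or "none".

Alice

*herself* is a reflexive; Principle A requires it to be bound within its binding domain — the clause headed by 'betrayed'.
— Alice: subject of the clause headed by 'betrayed'; c-commands the reflexive within its binding domain — allowed (Principle A).
— Tanya: possessor inside the subject DP of the matrix clause; does not c-command the reflexive — cannot bind it (Principle A).
— Tanya's niece: subject of the matrix clause; c-commands the reflexive but lies outside its binding domain — cannot bind it (Principle A).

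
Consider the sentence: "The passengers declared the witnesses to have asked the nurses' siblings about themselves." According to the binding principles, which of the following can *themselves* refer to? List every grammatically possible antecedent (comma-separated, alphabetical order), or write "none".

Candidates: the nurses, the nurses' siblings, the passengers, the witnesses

*themselves* is a reflexive; Principle A requires it to be bound within its binding domain — the clause headed by 'asked'.
— the nurses: possessor inside the object DP of the clause headed by 'asked'; does not c-command the reflexive — cannot bind it (Principle A).
— the nurses' siblings: object of the clause headed by 'asked'; c-commands the reflexive within its binding domain — allowed (Principle A).
— the passengers: subject of the matrix clause; c-commands the reflexive but lies outside its binding domain — cannot bind it (Principle A).
— the witnesses: subject of the clause headed by 'asked'; c-commands the reflexive within its binding domain — allowed (Principle A).

the nurses' siblings, the witnesses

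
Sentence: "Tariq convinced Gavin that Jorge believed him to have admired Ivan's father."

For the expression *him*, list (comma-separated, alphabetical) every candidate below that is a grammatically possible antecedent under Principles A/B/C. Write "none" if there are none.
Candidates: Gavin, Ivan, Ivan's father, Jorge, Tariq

*him* is a pronoun; Principle B requires it to be free in its binding domain — the clause headed by 'believed'.
— Gavin: object of the matrix clause; c-commands the pronoun but lies outside its binding domain — allowed.
— Ivan: possessor inside the object DP of the clause headed by 'admired'; is c-commanded by the pronoun; coreference would bind this R-expression — blocked (Principle C).
— Ivan's father: object of the clause headed by 'admired'; is c-commanded by the pronoun; coreference would bind this R-expression — blocked (Principle C).
— Jorge: subject of the clause headed by 'believed'; c-commands the pronoun within its binding domain — blocked (Principle B).
— Tariq: subject of the matrix clause; c-commands the pronoun but lies outside its binding domain — allowed.

Gavin, Tariq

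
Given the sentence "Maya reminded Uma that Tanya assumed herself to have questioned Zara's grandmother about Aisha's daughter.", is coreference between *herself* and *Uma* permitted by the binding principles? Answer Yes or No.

No

*herself* is a reflexive; Principle A requires it to be bound within its binding domain — the clause headed by 'assumed'.
— Uma: object of the matrix clause; c-commands the reflexive but lies outside its binding domain — cannot bind it (Principle A).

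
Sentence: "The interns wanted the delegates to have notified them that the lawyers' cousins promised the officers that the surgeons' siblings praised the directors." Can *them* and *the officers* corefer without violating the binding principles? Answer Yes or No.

No

*the officers* is an R-expression; Principle C requires it to be free (not bound by any c-commanding expression).
— them: object of the clause headed by 'notified'; the pronoun c-commands the R-expression — coreference blocked (Principle C).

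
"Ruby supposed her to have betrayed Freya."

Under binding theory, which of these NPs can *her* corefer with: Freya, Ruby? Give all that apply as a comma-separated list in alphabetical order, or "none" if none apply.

none

*her* is a pronoun; Principle B requires it to be free in its binding domain — the matrix clause.
— Freya: object of the clause headed by 'betrayed'; is c-commanded by the pronoun; coreference would bind this R-expression — blocked (Principle C).
— Ruby: subject of the matrix clause; c-commands the pronoun within its binding domain — blocked (Principle B).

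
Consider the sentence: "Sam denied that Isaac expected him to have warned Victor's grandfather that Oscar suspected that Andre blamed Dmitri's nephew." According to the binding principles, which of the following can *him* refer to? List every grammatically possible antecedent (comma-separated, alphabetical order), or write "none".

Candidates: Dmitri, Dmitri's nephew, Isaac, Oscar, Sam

*him* is a pronoun; Principle B requires it to be free in its binding domain — the clause headed by 'expected'.
— Dmitri: possessor inside the object DP of the clause headed by 'blamed'; is c-commanded by the pronoun; coreference would bind this R-expression — blocked (Principle C).
— Dmitri's nephew: object of the clause headed by 'blamed'; is c-commanded by the pronoun; coreference would bind this R-expression — blocked (Principle C).
— Isaac: subject of the clause headed by 'expected'; c-commands the pronoun within its binding domain — blocked (Principle B).
— Oscar: subject of the clause headed by 'suspected'; is c-commanded by the pronoun; coreference would bind this R-expression — blocked (Principle C).
— Sam: subject of the matrix clause; c-commands the pronoun but lies outside its binding domain — allowed.

Sam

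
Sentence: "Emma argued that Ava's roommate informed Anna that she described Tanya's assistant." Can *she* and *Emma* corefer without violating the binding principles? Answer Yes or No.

Yes

*Emma* is an R-expression; Principle C requires it to be free (not bound by any c-commanding expression).
— she: subject of the clause headed by 'described'; the pronoun does not c-command the R-expression — coreference allowed.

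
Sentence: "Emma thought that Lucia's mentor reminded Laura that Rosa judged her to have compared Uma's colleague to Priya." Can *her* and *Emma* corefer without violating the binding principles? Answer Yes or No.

Yes

*Emma* is an R-expression; Principle C requires it to be free (not bound by any c-commanding expression).
— her: subject of the clause headed by 'compared'; the pronoun does not c-command the R-expression — coreference allowed.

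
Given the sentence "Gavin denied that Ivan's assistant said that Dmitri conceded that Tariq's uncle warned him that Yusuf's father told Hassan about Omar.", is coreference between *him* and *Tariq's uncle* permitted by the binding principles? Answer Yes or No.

*him* is a pronoun; Principle B requires it to be free in its binding domain — the clause headed by 'warned'.
— Tariq's uncle: subject of the clause headed by 'warned'; c-commands the pronoun within its binding domain — blocked (Principle B).

No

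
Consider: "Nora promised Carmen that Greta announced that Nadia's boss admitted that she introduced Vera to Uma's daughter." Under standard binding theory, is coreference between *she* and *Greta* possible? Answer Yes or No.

*Greta* is an R-expression; Principle C requires it to be free (not bound by any c-commanding expression).
— she: subject of the clause headed by 'introduced'; the pronoun does not c-command the R-expression — coreference allowed.

Yes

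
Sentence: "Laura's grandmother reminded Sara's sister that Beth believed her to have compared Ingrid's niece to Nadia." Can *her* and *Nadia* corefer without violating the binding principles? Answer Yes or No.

No

*Nadia* is an R-expression; Principle C requires it to be free (not bound by any c-commanding expression).
— her: subject of the clause headed by 'compared'; the pronoun c-commands the R-expression — coreference blocked (Principle C).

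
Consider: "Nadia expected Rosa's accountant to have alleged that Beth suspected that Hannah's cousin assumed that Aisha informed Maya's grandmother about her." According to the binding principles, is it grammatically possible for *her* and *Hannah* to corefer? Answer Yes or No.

Yes

*her* is a pronoun; Principle B requires it to be free in its binding domain — the clause headed by 'informed'.
— Hannah: possessor inside the subject DP of the clause headed by 'assumed'; does not c-command the pronoun — Principle B does not apply; allowed.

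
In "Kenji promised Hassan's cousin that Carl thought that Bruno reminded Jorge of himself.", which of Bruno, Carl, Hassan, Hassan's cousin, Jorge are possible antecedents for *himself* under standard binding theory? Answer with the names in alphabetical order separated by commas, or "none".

Bruno, Jorge

*himself* is a reflexive; Principle A requires it to be bound within its binding domain — the clause headed by 'reminded'.
— Bruno: subject of the clause headed by 'reminded'; c-commands the reflexive within its binding domain — allowed (Principle A).
— Carl: subject of the clause headed by 'thought'; c-commands the reflexive but lies outside its binding domain — cannot bind it (Principle A).
— Hassan: possessor inside the object DP of the matrix clause; does not c-command the reflexive — cannot bind it (Principle A).
— Hassan's cousin: object of the matrix clause; c-commands the reflexive but lies outside its binding domain — cannot bind it (Principle A).
— Jorge: object of the clause headed by 'reminded'; c-commands the reflexive within its binding domain — allowed (Principle A).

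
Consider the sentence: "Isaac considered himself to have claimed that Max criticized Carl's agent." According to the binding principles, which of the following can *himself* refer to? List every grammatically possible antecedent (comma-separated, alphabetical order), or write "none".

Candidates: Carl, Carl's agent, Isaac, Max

*himself* is a reflexive; Principle A requires it to be bound within its binding domain — the matrix clause.
— Carl: possessor inside the object DP of the clause headed by 'criticized'; does not c-command the reflexive — cannot bind it (Principle A).
— Carl's agent: object of the clause headed by 'criticized'; does not c-command the reflexive — cannot bind it (Principle A).
— Isaac: subject of the matrix clause; c-commands the reflexive within its binding domain — allowed (Principle A).
— Max: subject of the clause headed by 'criticized'; does not c-command the reflexive — cannot bind it (Principle A).

Isaac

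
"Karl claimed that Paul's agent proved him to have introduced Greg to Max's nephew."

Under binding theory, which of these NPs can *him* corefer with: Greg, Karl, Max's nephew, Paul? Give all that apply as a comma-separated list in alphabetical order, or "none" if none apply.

*him* is a pronoun; Principle B requires it to be free in its binding domain — the clause headed by 'proved'.
— Greg: object of the clause headed by 'introduced'; is c-commanded by the pronoun; coreference would bind this R-expression — blocked (Principle C).
— Karl: subject of the matrix clause; c-commands the pronoun but lies outside its binding domain — allowed.
— Max's nephew: second object of the clause headed by 'introduced'; is c-commanded by the pronoun; coreference would bind this R-expression — blocked (Principle C).
— Paul: possessor inside the subject DP of the clause headed by 'proved'; does not c-command the pronoun — Principle B does not apply; allowed.

Karl, Paul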